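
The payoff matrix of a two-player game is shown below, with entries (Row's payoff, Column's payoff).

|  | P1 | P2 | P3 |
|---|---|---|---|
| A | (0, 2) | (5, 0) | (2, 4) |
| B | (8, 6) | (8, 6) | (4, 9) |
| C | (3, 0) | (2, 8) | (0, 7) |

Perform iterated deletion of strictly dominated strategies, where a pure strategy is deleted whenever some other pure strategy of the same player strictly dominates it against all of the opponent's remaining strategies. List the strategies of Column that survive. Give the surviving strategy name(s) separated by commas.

For Row, B strictly dominates A on the remaining columns (P1: 8>0, P2: 8>5, P3: 4>2); eliminate A.
Row C is eliminated: B beats it against every remaining column (P1: 8>3, P2: 8>2, P3: 4>0).
For Column, P3 strictly dominates P1 on the remaining rows (B: 9>6); eliminate P1.
For Column, P3 strictly dominates P2 on the remaining rows (B: 9>6); eliminate P2.
Among the remaining strategies, none is strictly dominated by another pure strategy of the same player, so the elimination stops.
Surviving strategies — Row: {B}; Column: {P3}.

P3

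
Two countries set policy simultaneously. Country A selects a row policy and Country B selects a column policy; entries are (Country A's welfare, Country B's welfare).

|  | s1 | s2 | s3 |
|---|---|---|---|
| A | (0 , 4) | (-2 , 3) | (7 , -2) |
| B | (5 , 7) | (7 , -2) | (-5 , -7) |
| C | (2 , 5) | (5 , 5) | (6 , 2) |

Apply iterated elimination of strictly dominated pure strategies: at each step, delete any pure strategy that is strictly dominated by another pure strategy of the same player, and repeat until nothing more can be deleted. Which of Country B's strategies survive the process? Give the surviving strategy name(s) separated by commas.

Country B's strategy s3 is strictly dominated by s1 (A: 4>-2, B: 7>-7, C: 5>2) and is removed.
For Country A, B strictly dominates A on the remaining columns (s1: 5>0, s2: 7>-2); eliminate A.
Country A's strategy C is strictly dominated by B (s1: 5>2, s2: 7>5) and is removed.
Country B's strategy s2 is strictly dominated by s1 (B: 7>-2) and is removed.
Among the remaining strategies, none is strictly dominated by another pure strategy of the same player, so the elimination stops.
Surviving strategies — Country A: {B}; Country B: {s1}.

s1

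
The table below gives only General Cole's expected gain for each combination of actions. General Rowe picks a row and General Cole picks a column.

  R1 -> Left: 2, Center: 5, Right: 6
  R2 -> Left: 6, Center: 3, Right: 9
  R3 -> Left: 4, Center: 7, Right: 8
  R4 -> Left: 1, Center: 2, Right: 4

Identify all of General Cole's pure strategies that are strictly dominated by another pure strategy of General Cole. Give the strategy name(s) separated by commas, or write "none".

Left, Center

Right strictly dominates Left — R1: 6>2, R2: 9>6, R3: 8>4, R4: 4>1.
Center: dominated, since Right does at least as well everywhere (R1: 6>5, R2: 9>3, R3: 8>7, R4: 4>2).
Right: no other strategy beats it everywhere (Left at R1 (6>2); Center at R1 (6>5)).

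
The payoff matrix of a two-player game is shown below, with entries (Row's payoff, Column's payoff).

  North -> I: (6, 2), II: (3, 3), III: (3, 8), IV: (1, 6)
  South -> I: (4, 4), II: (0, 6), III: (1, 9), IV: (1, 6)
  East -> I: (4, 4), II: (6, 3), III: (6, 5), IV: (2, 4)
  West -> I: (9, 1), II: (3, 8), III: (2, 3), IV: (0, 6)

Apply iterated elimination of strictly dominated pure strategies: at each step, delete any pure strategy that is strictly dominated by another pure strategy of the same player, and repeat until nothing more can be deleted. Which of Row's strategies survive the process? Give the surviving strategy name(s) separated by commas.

For Column, III strictly dominates I on the remaining rows (North: 8>2, South: 9>4, East: 5>4, West: 3>1); eliminate I.
Row's strategy North is strictly dominated by East (II: 6>3, III: 6>3, IV: 2>1) and is removed.
For Row, East strictly dominates South on the remaining columns (II: 6>0, III: 6>1, IV: 2>1); eliminate South.
For Row, East strictly dominates West on the remaining columns (II: 6>3, III: 6>2, IV: 2>0); eliminate West.
Column II is eliminated: III beats it against every remaining row (East: 5>3).
For Column, III strictly dominates IV on the remaining rows (East: 5>4); eliminate IV.
Among the remaining strategies, none is strictly dominated by another pure strategy of the same player, so the elimination stops.
Surviving strategies — Row: {East}; Column: {III}.

East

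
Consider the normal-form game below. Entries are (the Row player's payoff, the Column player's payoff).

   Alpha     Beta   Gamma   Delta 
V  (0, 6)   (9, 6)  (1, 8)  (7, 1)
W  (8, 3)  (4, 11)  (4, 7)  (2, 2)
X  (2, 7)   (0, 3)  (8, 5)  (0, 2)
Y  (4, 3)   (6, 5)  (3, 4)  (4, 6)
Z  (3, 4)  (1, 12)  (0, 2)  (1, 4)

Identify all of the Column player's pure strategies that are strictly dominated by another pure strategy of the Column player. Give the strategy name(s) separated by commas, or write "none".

Alpha is not dominated — it holds its own against Beta at V (6=6); Gamma at X (7>5); Delta at V (6>1).
Beta: no other strategy beats it everywhere (Alpha at V (6=6); Gamma at W (11>7); Delta at V (6>1)).
Gamma: no other strategy beats it everywhere (Alpha at V (8>6); Beta at V (8>6); Delta at V (8>1)).
Delta: no other strategy beats it everywhere (Alpha at Y (6>3); Beta at Y (6>5); Gamma at Y (6>4)).

none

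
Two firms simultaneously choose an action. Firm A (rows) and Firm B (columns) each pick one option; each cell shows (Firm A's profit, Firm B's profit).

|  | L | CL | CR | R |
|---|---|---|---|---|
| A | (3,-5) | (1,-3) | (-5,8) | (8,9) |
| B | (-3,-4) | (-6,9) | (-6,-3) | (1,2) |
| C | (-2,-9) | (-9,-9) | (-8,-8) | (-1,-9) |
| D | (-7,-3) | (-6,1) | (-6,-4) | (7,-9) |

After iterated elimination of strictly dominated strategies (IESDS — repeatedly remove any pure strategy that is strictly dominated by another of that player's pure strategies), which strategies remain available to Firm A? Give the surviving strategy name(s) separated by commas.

For Firm A, A strictly dominates B on the remaining columns (L: 3>-3, CL: 1>-6, CR: -5>-6, R: 8>1); eliminate B.
Firm A's strategy C is strictly dominated by A (L: 3>-2, CL: 1>-9, CR: -5>-8, R: 8>-1) and is removed.
For Firm A, A strictly dominates D on the remaining columns (L: 3>-7, CL: 1>-6, CR: -5>-6, R: 8>7); eliminate D.
Column L is eliminated: CL beats it against every remaining row (A: -3>-5).
Column CL is eliminated: CR beats it against every remaining row (A: 8>-3).
For Firm B, R strictly dominates CR on the remaining rows (A: 9>8); eliminate CR.
Among the remaining strategies, none is strictly dominated by another pure strategy of the same player, so the elimination stops.
Surviving strategies — Firm A: {A}; Firm B: {R}.

A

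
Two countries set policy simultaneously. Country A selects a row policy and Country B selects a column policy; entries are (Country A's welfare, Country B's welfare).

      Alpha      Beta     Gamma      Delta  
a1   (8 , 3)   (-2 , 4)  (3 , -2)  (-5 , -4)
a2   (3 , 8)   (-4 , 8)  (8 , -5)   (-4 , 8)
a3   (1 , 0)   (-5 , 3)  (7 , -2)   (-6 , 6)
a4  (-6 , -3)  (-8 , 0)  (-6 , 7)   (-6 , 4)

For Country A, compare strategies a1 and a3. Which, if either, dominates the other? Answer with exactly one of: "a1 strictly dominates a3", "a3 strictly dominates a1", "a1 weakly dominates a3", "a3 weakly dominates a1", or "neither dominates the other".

neither dominates the other

Compare a1 to a3 across each choice by Country B: Alpha: 8>1, Beta: -2>-5, Gamma: 3<7, Delta: -5>-6.
a1 does better at Alpha, Beta, Delta but worse at Gamma; neither strategy dominates the other.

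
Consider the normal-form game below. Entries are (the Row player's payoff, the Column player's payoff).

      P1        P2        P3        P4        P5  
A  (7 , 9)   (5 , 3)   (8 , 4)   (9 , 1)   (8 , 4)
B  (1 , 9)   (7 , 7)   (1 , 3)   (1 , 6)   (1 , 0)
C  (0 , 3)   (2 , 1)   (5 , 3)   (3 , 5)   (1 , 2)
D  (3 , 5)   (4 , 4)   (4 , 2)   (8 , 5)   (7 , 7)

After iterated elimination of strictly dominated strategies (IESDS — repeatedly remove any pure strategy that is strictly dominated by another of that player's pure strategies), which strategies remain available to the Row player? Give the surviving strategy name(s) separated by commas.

A

For the Row player, A strictly dominates C on the remaining columns (P1: 7>0, P2: 5>2, P3: 8>5, P4: 9>3, P5: 8>1); eliminate C.
For the Row player, A strictly dominates D on the remaining columns (P1: 7>3, P2: 5>4, P3: 8>4, P4: 9>8, P5: 8>7); eliminate D.
The Column player's strategy P2 is strictly dominated by P1 (A: 9>3, B: 9>7) and is removed.
The Row player's strategy B is strictly dominated by A (P1: 7>1, P3: 8>1, P4: 9>1, P5: 8>1) and is removed.
For the Column player, P1 strictly dominates P3 on the remaining rows (A: 9>4); eliminate P3.
For the Column player, P1 strictly dominates P4 on the remaining rows (A: 9>1); eliminate P4.
For the Column player, P1 strictly dominates P5 on the remaining rows (A: 9>4); eliminate P5.
Among the remaining strategies, none is strictly dominated by another pure strategy of the same player, so the elimination stops.
Surviving strategies — the Row player: {A}; the Column player: {P1}.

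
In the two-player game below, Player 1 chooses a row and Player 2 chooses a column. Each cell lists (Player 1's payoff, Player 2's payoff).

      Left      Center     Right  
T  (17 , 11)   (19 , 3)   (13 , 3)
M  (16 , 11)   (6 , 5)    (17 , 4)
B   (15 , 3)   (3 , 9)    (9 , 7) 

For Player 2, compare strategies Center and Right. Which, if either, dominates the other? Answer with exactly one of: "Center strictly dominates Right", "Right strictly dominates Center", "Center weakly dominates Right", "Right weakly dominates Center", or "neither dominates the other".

Center weakly dominates Right

Center's payoffs vs Right's, by Player 1's action — T: 3=3, M: 5>4, B: 9>7.
Center is at least as good everywhere and strictly better somewhere (tied only at T), so Center weakly but not strictly dominates Right.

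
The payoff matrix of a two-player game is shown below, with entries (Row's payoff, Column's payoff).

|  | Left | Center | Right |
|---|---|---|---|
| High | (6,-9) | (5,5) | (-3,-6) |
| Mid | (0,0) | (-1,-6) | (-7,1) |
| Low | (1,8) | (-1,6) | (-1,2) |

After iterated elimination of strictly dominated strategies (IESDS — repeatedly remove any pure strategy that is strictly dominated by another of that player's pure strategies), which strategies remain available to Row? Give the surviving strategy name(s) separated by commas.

Row Mid is eliminated: High beats it against every remaining column (Left: 6>0, Center: 5>-1, Right: -3>-7).
For Column, Center strictly dominates Right on the remaining rows (High: 5>-6, Low: 6>2); eliminate Right.
For Row, High strictly dominates Low on the remaining columns (Left: 6>1, Center: 5>-1); eliminate Low.
For Column, Center strictly dominates Left on the remaining rows (High: 5>-9); eliminate Left.
Among the remaining strategies, none is strictly dominated by another pure strategy of the same player, so the elimination stops.
Surviving strategies — Row: {High}; Column: {Center}.

High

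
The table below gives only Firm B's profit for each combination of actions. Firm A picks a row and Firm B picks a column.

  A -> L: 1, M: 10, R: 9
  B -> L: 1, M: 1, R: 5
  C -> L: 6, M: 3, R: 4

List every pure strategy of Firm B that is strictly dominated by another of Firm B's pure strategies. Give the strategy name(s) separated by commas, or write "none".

none

L: no other strategy beats it everywhere (M at B (1=1); R at C (6>4)).
Nothing dominates M: L at A (10>1); R at A (10>9).
R is not dominated — it holds its own against L at A (9>1); M at B (5>1).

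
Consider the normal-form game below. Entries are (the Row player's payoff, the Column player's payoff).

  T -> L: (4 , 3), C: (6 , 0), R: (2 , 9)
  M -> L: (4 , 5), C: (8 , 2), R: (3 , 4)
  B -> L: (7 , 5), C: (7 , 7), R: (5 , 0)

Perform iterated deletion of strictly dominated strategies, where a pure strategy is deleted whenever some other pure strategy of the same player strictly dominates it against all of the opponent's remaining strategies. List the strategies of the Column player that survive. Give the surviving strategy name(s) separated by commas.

L, C

For the Row player, B strictly dominates T on the remaining columns (L: 7>4, C: 7>6, R: 5>2); eliminate T.
For the Column player, L strictly dominates R on the remaining rows (M: 5>4, B: 5>0); eliminate R.
Among the remaining strategies, none is strictly dominated by another pure strategy of the same player, so the elimination stops.
Surviving strategies — the Row player: {M, B}; the Column player: {L, C}.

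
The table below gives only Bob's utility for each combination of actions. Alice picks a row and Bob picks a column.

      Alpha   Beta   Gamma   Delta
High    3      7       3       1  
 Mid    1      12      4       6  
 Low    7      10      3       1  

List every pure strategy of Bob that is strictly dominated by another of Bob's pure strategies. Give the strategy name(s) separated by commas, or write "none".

Alpha is strictly dominated by Beta (High: 7>3, Mid: 12>1, Low: 10>7).
Nothing dominates Beta: Alpha at High (7>3); Gamma at High (7>3); Delta at High (7>1).
Beta strictly dominates Gamma — High: 7>3, Mid: 12>4, Low: 10>3.
Delta is strictly dominated by Beta (High: 7>1, Mid: 12>6, Low: 10>1).

Alpha, Gamma, Delta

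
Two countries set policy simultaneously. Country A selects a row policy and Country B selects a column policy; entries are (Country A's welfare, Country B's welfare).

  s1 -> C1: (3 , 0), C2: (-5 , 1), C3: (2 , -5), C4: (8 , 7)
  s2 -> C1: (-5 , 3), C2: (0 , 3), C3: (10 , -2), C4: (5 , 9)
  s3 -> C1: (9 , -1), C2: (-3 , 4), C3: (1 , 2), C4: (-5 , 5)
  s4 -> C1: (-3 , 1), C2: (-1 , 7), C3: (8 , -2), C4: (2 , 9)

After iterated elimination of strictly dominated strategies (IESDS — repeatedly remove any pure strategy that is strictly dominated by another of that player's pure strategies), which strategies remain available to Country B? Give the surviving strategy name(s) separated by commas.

C4

For Country B, C4 strictly dominates C1 on the remaining rows (s1: 7>0, s2: 9>3, s3: 5>-1, s4: 9>1); eliminate C1.
Row s3 is eliminated: s2 beats it against every remaining column (C2: 0>-3, C3: 10>1, C4: 5>-5).
For Country A, s2 strictly dominates s4 on the remaining columns (C2: 0>-1, C3: 10>8, C4: 5>2); eliminate s4.
Column C2 is eliminated: C4 beats it against every remaining row (s1: 7>1, s2: 9>3).
Country B's strategy C3 is strictly dominated by C4 (s1: 7>-5, s2: 9>-2) and is removed.
Country A's strategy s2 is strictly dominated by s1 (C4: 8>5) and is removed.
Among the remaining strategies, none is strictly dominated by another pure strategy of the same player, so the elimination stops.
Surviving strategies — Country A: {s1}; Country B: {C4}.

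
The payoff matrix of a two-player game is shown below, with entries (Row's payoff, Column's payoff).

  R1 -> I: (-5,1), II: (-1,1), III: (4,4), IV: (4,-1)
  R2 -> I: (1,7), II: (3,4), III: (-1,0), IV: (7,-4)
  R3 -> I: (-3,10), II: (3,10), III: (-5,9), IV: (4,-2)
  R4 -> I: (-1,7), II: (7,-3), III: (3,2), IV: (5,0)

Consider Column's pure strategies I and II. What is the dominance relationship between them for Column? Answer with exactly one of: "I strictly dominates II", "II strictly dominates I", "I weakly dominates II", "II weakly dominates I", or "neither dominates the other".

Compare I to II across every action of Row: R1: 1=1, R2: 7>4, R3: 10=10, R4: 7>-3.
I is at least as good everywhere and strictly better somewhere (tied only at R1, R3), so I weakly but not strictly dominates II.

I weakly dominates II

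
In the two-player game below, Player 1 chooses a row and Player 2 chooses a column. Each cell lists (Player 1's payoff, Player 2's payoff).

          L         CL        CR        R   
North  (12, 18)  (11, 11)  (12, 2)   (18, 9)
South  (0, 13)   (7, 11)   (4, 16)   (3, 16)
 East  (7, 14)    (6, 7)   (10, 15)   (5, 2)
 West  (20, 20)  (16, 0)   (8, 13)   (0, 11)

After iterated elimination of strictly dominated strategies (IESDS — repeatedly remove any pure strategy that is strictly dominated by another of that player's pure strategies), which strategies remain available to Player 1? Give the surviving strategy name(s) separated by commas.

West

For Player 1, North strictly dominates South on the remaining columns (L: 12>0, CL: 11>7, CR: 12>4, R: 18>3); eliminate South.
For Player 1, North strictly dominates East on the remaining columns (L: 12>7, CL: 11>6, CR: 12>10, R: 18>5); eliminate East.
Column CL is eliminated: L beats it against every remaining row (North: 18>11, West: 20>0).
For Player 2, L strictly dominates CR on the remaining rows (North: 18>2, West: 20>13); eliminate CR.
Column R is eliminated: L beats it against every remaining row (North: 18>9, West: 20>11).
For Player 1, West strictly dominates North on the remaining columns (L: 20>12); eliminate North.
Among the remaining strategies, none is strictly dominated by another pure strategy of the same player, so the elimination stops.
Surviving strategies — Player 1: {West}; Player 2: {L}.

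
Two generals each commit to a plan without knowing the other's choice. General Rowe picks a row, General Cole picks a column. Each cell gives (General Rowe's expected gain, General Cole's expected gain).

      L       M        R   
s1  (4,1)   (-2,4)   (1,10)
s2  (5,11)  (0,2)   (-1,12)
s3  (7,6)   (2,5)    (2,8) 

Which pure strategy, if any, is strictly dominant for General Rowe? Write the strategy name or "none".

s3 vs s1: L: 7>4, M: 2>-2, R: 2>1.
s3 vs s2: L: 7>5, M: 2>0, R: 2>-1.
s3 strictly beats every other strategy against every opponent action, so it is strictly dominant.

s3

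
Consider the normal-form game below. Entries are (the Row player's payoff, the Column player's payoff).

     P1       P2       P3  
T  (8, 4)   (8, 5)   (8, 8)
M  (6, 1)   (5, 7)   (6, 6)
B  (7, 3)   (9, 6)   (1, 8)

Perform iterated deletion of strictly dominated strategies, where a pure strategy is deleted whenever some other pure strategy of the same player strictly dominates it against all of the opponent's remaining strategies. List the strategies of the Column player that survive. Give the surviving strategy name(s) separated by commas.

P3

For the Row player, T strictly dominates M on the remaining columns (P1: 8>6, P2: 8>5, P3: 8>6); eliminate M.
Column P1 is eliminated: P2 beats it against every remaining row (T: 5>4, B: 6>3).
The Column player's strategy P2 is strictly dominated by P3 (T: 8>5, B: 8>6) and is removed.
Row B is eliminated: T beats it against every remaining column (P3: 8>1).
Among the remaining strategies, none is strictly dominated by another pure strategy of the same player, so the elimination stops.
Surviving strategies — the Row player: {T}; the Column player: {P3}.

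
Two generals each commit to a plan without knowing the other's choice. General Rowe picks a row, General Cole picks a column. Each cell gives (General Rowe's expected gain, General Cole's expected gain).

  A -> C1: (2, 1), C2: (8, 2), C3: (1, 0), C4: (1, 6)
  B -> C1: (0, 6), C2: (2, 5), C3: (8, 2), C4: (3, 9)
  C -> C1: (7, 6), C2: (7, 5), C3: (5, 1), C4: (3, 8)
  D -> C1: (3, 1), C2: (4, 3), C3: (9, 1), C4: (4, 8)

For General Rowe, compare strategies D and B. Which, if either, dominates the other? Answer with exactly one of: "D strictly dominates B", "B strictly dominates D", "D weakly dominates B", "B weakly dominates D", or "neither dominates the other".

D strictly dominates B

D's payoffs vs B's, by General Cole's action — C1: 3>0, C2: 4>2, C3: 9>8, C4: 4>3.
D gives a strictly higher payoff against each opponent action, so D strictly dominates B.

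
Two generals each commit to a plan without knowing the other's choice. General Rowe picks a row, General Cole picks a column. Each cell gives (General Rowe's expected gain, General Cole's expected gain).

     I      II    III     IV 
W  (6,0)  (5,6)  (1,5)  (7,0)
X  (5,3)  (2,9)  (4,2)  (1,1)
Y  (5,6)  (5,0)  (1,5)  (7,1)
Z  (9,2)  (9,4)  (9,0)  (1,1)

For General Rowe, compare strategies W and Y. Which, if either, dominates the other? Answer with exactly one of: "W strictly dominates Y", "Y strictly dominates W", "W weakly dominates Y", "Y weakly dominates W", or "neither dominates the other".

W weakly dominates Y

Compare W to Y across each choice by General Cole: I: 6>5, II: 5=5, III: 1=1, IV: 7=7.
W is at least as good everywhere and strictly better somewhere (tied only at II, III, IV), so W weakly but not strictly dominates Y.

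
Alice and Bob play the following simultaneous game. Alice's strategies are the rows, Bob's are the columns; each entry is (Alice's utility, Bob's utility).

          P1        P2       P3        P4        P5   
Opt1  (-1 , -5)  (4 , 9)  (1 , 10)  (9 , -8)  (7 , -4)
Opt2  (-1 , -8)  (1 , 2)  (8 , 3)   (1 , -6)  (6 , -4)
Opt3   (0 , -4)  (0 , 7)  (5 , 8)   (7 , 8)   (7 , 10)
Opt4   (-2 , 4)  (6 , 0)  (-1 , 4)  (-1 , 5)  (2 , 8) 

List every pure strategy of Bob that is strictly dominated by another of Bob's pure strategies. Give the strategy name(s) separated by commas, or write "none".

P1, P2, P4

P1 is strictly dominated by P5 (Opt1: -4>-5, Opt2: -4>-8, Opt3: 10>-4, Opt4: 8>4).
P2: dominated, since P3 does at least as well everywhere (Opt1: 10>9, Opt2: 3>2, Opt3: 8>7, Opt4: 4>0).
P3: no other strategy beats it everywhere (P1 at Opt1 (10>-5); P2 at Opt1 (10>9); P4 at Opt1 (10>-8); P5 at Opt1 (10>-4)).
P4 is strictly dominated by P5 (Opt1: -4>-8, Opt2: -4>-6, Opt3: 10>8, Opt4: 8>5).
P5 is not dominated — it holds its own against P1 at Opt1 (-4>-5); P2 at Opt3 (10>7); P3 at Opt3 (10>8); P4 at Opt1 (-4>-8).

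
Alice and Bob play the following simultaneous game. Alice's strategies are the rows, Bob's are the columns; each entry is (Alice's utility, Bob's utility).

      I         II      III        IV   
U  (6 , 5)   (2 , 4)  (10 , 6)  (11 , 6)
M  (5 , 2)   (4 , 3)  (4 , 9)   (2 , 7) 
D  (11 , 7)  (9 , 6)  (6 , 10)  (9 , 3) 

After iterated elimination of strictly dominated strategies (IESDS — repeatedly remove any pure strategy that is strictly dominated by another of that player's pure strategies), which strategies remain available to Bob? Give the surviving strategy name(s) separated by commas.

III, IV

Row M is eliminated: D beats it against every remaining column (I: 11>5, II: 9>4, III: 6>4, IV: 9>2).
Column I is eliminated: III beats it against every remaining row (U: 6>5, D: 10>7).
Column II is eliminated: III beats it against every remaining row (U: 6>4, D: 10>6).
Row D is eliminated: U beats it against every remaining column (III: 10>6, IV: 11>9).
Among the remaining strategies, none is strictly dominated by another pure strategy of the same player, so the elimination stops.
Surviving strategies — Alice: {U}; Bob: {III, IV}.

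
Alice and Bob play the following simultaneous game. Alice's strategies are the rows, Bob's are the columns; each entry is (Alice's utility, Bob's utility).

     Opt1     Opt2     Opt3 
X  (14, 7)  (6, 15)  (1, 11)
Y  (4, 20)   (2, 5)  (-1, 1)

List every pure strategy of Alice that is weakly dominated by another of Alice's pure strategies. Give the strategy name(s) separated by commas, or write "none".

Nothing dominates X: Y at Opt1 (14>4).
X weakly dominates Y — Opt1: 14>4, Opt2: 6>2, Opt3: 1>-1.

Y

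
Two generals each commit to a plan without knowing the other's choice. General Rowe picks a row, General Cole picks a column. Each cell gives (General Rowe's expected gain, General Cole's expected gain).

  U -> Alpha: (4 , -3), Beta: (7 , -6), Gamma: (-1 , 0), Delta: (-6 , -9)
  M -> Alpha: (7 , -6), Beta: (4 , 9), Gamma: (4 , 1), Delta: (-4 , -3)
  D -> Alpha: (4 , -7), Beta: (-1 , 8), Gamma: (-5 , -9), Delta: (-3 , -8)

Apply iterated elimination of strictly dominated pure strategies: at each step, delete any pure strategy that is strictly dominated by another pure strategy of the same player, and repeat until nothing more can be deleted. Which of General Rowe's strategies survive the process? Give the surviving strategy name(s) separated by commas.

U, M

Column Delta is eliminated: Beta beats it against every remaining row (U: -6>-9, M: 9>-3, D: 8>-8).
General Rowe's strategy D is strictly dominated by M (Alpha: 7>4, Beta: 4>-1, Gamma: 4>-5) and is removed.
General Cole's strategy Alpha is strictly dominated by Gamma (U: 0>-3, M: 1>-6) and is removed.
Among the remaining strategies, none is strictly dominated by another pure strategy of the same player, so the elimination stops.
Surviving strategies — General Rowe: {U, M}; General Cole: {Beta, Gamma}.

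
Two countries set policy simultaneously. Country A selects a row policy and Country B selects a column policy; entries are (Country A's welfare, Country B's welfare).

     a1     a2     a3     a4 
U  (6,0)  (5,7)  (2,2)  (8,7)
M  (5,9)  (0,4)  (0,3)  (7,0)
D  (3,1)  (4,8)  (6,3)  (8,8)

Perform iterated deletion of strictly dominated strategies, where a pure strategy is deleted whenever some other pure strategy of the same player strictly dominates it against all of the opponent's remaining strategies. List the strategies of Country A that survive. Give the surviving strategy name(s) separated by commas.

Row M is eliminated: U beats it against every remaining column (a1: 6>5, a2: 5>0, a3: 2>0, a4: 8>7).
Country B's strategy a1 is strictly dominated by a2 (U: 7>0, D: 8>1) and is removed.
For Country B, a2 strictly dominates a3 on the remaining rows (U: 7>2, D: 8>3); eliminate a3.
Among the remaining strategies, none is strictly dominated by another pure strategy of the same player, so the elimination stops.
Surviving strategies — Country A: {U, D}; Country B: {a2, a4}.

U, D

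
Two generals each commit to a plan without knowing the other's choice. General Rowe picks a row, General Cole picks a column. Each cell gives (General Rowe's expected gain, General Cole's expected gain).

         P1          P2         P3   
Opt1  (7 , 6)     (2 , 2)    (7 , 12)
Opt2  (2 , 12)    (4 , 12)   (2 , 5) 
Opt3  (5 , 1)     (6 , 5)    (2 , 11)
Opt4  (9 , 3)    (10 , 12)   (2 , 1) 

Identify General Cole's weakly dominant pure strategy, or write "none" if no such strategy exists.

P1 fails to dominate P2 at Opt3 (1<5).
P2 fails to dominate P1 at Opt1 (2<6).
P3 fails to dominate P1 at Opt2 (5<12).
No single strategy dominates all the others.

none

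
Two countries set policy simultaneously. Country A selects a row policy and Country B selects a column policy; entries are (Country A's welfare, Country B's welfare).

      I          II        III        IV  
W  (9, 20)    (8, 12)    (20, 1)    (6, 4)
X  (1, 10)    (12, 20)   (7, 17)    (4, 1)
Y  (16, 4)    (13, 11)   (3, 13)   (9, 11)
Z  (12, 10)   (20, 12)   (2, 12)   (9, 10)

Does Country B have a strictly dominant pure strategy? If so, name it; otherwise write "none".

I fails to dominate II at X (10<20).
II fails to dominate I at W (12<20).
III fails to dominate I at W (1<20).
IV fails to dominate I at W (4<20).
No single strategy dominates all the others.

none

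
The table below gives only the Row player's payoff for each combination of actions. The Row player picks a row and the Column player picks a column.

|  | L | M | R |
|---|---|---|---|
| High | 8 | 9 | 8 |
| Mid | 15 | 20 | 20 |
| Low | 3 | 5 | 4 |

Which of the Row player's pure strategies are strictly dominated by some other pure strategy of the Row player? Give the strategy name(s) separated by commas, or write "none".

High is strictly dominated by Mid (L: 15>8, M: 20>9, R: 20>8).
Nothing dominates Mid: High at L (15>8); Low at L (15>3).
Low is strictly dominated by High (L: 8>3, M: 9>5, R: 8>4).

High, Low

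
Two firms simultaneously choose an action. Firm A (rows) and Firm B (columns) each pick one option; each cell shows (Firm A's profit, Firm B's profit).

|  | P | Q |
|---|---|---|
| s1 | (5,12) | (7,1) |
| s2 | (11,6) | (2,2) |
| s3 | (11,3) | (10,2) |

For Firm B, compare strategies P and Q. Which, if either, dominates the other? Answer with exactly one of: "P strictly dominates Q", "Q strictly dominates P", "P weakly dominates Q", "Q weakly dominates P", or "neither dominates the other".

P's payoffs vs Q's, by Firm A's action — s1: 12>1, s2: 6>2, s3: 3>2.
P gives a strictly higher payoff against each opponent action, so P strictly dominates Q.

P strictly dominates Q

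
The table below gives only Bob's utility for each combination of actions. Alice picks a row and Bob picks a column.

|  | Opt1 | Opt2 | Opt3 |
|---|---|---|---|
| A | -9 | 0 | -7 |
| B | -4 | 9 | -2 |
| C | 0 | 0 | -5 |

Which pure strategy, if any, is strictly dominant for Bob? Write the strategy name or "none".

Opt1 fails to dominate Opt2 at A (-9<0).
Opt2 fails to dominate Opt1 at C (0=0).
Opt3 fails to dominate Opt1 at C (-5<0).
No single strategy dominates all the others.

none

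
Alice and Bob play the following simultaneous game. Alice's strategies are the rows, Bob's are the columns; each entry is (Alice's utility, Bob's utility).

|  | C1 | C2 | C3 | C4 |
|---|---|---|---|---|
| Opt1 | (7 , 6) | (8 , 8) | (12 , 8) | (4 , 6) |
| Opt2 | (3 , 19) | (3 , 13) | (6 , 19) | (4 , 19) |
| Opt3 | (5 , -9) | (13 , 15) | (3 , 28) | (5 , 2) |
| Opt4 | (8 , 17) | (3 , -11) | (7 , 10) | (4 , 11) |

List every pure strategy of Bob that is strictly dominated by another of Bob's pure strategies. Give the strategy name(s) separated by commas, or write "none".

none

C1 is not dominated — it holds its own against C2 at Opt2 (19>13); C3 at Opt2 (19=19); C4 at Opt1 (6=6).
C2 is not dominated — it holds its own against C1 at Opt1 (8>6); C3 at Opt1 (8=8); C4 at Opt1 (8>6).
C3 is not dominated — it holds its own against C1 at Opt1 (8>6); C2 at Opt1 (8=8); C4 at Opt1 (8>6).
C4 is not dominated — it holds its own against C1 at Opt1 (6=6); C2 at Opt2 (19>13); C3 at Opt2 (19=19).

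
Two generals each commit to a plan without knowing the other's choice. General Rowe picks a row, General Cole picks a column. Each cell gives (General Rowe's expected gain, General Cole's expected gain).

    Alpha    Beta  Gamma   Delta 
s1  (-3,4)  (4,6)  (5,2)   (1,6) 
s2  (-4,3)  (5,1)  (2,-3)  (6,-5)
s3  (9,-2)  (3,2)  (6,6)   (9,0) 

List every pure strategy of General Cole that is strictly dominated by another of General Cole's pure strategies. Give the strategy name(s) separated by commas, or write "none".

Nothing dominates Alpha: Beta at s2 (3>1); Gamma at s1 (4>2); Delta at s2 (3>-5).
Beta: no other strategy beats it everywhere (Alpha at s1 (6>4); Gamma at s1 (6>2); Delta at s1 (6=6)).
Gamma is not dominated — it holds its own against Alpha at s3 (6>-2); Beta at s3 (6>2); Delta at s2 (-3>-5).
Delta is not dominated — it holds its own against Alpha at s1 (6>4); Beta at s1 (6=6); Gamma at s1 (6>2).

none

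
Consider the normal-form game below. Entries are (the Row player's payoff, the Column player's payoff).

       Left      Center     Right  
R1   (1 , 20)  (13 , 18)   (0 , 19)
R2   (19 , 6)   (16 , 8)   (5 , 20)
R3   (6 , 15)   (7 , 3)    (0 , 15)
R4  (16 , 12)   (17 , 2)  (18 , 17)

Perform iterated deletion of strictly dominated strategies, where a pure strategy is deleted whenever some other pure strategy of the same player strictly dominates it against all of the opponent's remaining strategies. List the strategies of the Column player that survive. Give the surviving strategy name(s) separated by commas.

Right

For the Row player, R2 strictly dominates R1 on the remaining columns (Left: 19>1, Center: 16>13, Right: 5>0); eliminate R1.
For the Row player, R2 strictly dominates R3 on the remaining columns (Left: 19>6, Center: 16>7, Right: 5>0); eliminate R3.
The Column player's strategy Left is strictly dominated by Right (R2: 20>6, R4: 17>12) and is removed.
Row R2 is eliminated: R4 beats it against every remaining column (Center: 17>16, Right: 18>5).
The Column player's strategy Center is strictly dominated by Right (R4: 17>2) and is removed.
Among the remaining strategies, none is strictly dominated by another pure strategy of the same player, so the elimination stops.
Surviving strategies — the Row player: {R4}; the Column player: {Right}.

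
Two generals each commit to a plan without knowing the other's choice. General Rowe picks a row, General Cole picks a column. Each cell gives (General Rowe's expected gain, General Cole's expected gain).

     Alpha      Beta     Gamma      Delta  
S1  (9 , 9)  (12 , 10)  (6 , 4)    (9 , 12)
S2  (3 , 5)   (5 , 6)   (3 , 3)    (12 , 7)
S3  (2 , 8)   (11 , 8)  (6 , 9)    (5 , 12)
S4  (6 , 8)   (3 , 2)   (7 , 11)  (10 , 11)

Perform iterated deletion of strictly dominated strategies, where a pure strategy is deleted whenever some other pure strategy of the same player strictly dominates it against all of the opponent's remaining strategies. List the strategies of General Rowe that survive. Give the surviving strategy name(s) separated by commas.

S2, S4

For General Cole, Delta strictly dominates Alpha on the remaining rows (S1: 12>9, S2: 7>5, S3: 12>8, S4: 11>8); eliminate Alpha.
Column Beta is eliminated: Delta beats it against every remaining row (S1: 12>10, S2: 7>6, S3: 12>8, S4: 11>2).
General Rowe's strategy S1 is strictly dominated by S4 (Gamma: 7>6, Delta: 10>9) and is removed.
General Rowe's strategy S3 is strictly dominated by S4 (Gamma: 7>6, Delta: 10>5) and is removed.
Among the remaining strategies, none is strictly dominated by another pure strategy of the same player, so the elimination stops.
Surviving strategies — General Rowe: {S2, S4}; General Cole: {Gamma, Delta}.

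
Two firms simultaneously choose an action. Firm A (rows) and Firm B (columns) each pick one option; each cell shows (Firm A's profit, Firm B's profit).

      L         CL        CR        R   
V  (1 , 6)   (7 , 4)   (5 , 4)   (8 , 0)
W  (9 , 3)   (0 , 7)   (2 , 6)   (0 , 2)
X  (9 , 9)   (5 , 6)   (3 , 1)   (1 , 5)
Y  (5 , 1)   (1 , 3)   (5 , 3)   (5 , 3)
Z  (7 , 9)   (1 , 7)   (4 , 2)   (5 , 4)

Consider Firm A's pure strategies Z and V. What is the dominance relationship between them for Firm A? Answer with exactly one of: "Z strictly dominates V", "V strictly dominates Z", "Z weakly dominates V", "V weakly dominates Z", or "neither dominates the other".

Z's payoffs vs V's, by Firm B's action — L: 7>1, CL: 1<7, CR: 4<5, R: 5<8.
Z does better at L but worse at CL, CR, R; neither strategy dominates the other.

neither dominates the other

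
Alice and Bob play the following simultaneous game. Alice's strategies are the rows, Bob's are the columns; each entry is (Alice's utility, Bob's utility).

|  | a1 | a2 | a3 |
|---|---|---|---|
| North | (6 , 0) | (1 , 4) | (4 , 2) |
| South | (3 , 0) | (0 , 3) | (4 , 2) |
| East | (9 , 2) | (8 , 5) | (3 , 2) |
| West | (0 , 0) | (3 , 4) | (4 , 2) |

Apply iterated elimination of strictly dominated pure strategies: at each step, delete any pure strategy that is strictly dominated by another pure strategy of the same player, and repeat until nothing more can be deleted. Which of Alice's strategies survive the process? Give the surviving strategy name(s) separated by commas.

East

Bob's strategy a1 is strictly dominated by a2 (North: 4>0, South: 3>0, East: 5>2, West: 4>0) and is removed.
Bob's strategy a3 is strictly dominated by a2 (North: 4>2, South: 3>2, East: 5>2, West: 4>2) and is removed.
For Alice, East strictly dominates North on the remaining columns (a2: 8>1); eliminate North.
Row South is eliminated: East beats it against every remaining column (a2: 8>0).
For Alice, East strictly dominates West on the remaining columns (a2: 8>3); eliminate West.
Among the remaining strategies, none is strictly dominated by another pure strategy of the same player, so the elimination stops.
Surviving strategies — Alice: {East}; Bob: {a2}.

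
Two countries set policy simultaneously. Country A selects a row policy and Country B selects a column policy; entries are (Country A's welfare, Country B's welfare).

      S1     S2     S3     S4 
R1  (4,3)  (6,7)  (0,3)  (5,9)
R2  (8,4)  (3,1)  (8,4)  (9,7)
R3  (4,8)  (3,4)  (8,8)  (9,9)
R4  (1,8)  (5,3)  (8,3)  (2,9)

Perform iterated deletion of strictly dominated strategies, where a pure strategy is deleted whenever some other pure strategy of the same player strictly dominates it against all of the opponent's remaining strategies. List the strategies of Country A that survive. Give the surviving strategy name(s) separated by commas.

R2, R3

Column S1 is eliminated: S4 beats it against every remaining row (R1: 9>3, R2: 7>4, R3: 9>8, R4: 9>8).
Column S2 is eliminated: S4 beats it against every remaining row (R1: 9>7, R2: 7>1, R3: 9>4, R4: 9>3).
Country A's strategy R1 is strictly dominated by R2 (S3: 8>0, S4: 9>5) and is removed.
Country B's strategy S3 is strictly dominated by S4 (R2: 7>4, R3: 9>8, R4: 9>3) and is removed.
Country A's strategy R4 is strictly dominated by R2 (S4: 9>2) and is removed.
Among the remaining strategies, none is strictly dominated by another pure strategy of the same player, so the elimination stops.
Surviving strategies — Country A: {R2, R3}; Country B: {S4}.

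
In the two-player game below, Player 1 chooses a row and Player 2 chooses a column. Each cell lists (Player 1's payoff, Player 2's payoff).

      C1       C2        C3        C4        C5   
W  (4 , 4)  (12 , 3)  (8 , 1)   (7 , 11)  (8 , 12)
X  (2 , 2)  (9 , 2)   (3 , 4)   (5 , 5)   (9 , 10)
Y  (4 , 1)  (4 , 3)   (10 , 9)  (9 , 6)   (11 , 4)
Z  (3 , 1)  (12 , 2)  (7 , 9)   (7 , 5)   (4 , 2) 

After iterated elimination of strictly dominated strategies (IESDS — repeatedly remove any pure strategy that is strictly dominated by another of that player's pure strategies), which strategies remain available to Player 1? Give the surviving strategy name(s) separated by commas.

Y

For Player 2, C4 strictly dominates C1 on the remaining rows (W: 11>4, X: 5>2, Y: 6>1, Z: 5>1); eliminate C1.
Player 2's strategy C2 is strictly dominated by C4 (W: 11>3, X: 5>2, Y: 6>3, Z: 5>2) and is removed.
Player 1's strategy W is strictly dominated by Y (C3: 10>8, C4: 9>7, C5: 11>8) and is removed.
Row X is eliminated: Y beats it against every remaining column (C3: 10>3, C4: 9>5, C5: 11>9).
Player 1's strategy Z is strictly dominated by Y (C3: 10>7, C4: 9>7, C5: 11>4) and is removed.
Column C4 is eliminated: C3 beats it against every remaining row (Y: 9>6).
Player 2's strategy C5 is strictly dominated by C3 (Y: 9>4) and is removed.
Among the remaining strategies, none is strictly dominated by another pure strategy of the same player, so the elimination stops.
Surviving strategies — Player 1: {Y}; Player 2: {C3}.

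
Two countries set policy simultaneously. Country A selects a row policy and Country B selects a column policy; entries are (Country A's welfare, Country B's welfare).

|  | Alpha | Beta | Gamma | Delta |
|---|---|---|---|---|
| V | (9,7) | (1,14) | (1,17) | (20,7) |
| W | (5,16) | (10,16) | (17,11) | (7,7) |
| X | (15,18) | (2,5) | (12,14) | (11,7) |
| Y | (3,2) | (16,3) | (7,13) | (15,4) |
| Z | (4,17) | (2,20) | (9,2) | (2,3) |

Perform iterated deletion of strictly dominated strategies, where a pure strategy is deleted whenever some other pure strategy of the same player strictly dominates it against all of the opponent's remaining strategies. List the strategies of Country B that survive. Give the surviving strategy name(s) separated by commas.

Alpha, Beta, Gamma

Row Z is eliminated: W beats it against every remaining column (Alpha: 5>4, Beta: 10>2, Gamma: 17>9, Delta: 7>2).
For Country B, Gamma strictly dominates Delta on the remaining rows (V: 17>7, W: 11>7, X: 14>7, Y: 13>4); eliminate Delta.
Row V is eliminated: X beats it against every remaining column (Alpha: 15>9, Beta: 2>1, Gamma: 12>1).
Among the remaining strategies, none is strictly dominated by another pure strategy of the same player, so the elimination stops.
Surviving strategies — Country A: {W, X, Y}; Country B: {Alpha, Beta, Gamma}.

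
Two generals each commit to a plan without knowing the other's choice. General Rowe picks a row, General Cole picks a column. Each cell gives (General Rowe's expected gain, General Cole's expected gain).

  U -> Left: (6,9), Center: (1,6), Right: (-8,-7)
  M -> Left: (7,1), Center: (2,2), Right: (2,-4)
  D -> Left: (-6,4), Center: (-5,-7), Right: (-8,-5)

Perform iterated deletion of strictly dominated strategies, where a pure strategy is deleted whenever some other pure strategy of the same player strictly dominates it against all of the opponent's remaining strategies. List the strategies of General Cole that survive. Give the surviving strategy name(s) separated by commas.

Row U is eliminated: M beats it against every remaining column (Left: 7>6, Center: 2>1, Right: 2>-8).
For General Rowe, M strictly dominates D on the remaining columns (Left: 7>-6, Center: 2>-5, Right: 2>-8); eliminate D.
General Cole's strategy Left is strictly dominated by Center (M: 2>1) and is removed.
For General Cole, Center strictly dominates Right on the remaining rows (M: 2>-4); eliminate Right.
Among the remaining strategies, none is strictly dominated by another pure strategy of the same player, so the elimination stops.
Surviving strategies — General Rowe: {M}; General Cole: {Center}.

Center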